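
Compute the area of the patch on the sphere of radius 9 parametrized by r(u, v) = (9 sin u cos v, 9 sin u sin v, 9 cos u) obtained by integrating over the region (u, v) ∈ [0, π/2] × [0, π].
Area = 81*pi

Area = ∫∫ √(EG − F²) du dv with √(EG − F²) = 81*Abs(sin(u)). Integrating over [0, π/2] × [0, π] gives 81*pi.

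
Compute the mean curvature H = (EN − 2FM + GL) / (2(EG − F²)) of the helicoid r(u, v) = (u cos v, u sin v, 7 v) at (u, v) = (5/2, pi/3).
H = 0

With E = 1, F = 0, G = u^2 + 49, L = 0, M = -7/sqrt(u^2 + 49), N = 0, assemble
  H = (EN − 2FM + GL) / (2(EG − F²)) = 0.
At (u, v) = (5/2, pi/3): H = 0.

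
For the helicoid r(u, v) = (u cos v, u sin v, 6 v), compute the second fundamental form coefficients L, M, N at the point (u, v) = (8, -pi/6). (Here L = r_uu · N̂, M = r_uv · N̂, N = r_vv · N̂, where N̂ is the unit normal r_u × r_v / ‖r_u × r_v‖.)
L = 0;  M = -3/5;  N = 0

Compute the unit normal N̂(u, v) = (6*sin(v)/sqrt(u^2 + 36), -6*cos(v)/sqrt(u^2 + 36), u/sqrt(u^2 + 36)), and the second partials r_uu, r_uv, r_vv. Take dot products:
  L(u, v) = r_uu · N̂ = 0,
  M(u, v) = r_uv · N̂ = -6/sqrt(u^2 + 36),
  N(u, v) = r_vv · N̂ = 0.
Evaluating at (u, v) = (8, -pi/6):
  L = 0, M = -3/5, N = 0.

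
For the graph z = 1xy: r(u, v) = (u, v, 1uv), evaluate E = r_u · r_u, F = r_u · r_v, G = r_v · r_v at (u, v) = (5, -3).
E = 10;  F = -15;  G = 26

Partials: r_u = (1, 0, v), r_v = (0, 1, u). As functions of (u, v):
  E = r_u · r_u = v^2 + 1,
  F = r_u · r_v = u*v,
  G = r_v · r_v = u^2 + 1.
Evaluating at (u, v) = (5, -3): E = 10, F = -15, G = 26.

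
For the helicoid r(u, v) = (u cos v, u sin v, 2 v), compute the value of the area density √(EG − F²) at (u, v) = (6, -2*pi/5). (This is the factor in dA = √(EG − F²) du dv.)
√(EG − F²)|_{(6, -2*pi/5)} = 2*sqrt(10)

E = 1, F = 0, G = u^2 + 4, so EG − F² = u^2 + 4. Taking the positive square root: √(EG − F²) = sqrt(u^2 + 4). At (u, v) = (6, -2*pi/5): 2*sqrt(10).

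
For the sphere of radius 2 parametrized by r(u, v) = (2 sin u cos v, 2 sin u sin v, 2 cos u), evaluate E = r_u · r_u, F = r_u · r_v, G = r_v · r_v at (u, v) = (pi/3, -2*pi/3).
E = 4;  F = 0;  G = 3

Partials: r_u = (2*cos(u)*cos(v), 2*sin(v)*cos(u), -2*sin(u)), r_v = (-2*sin(u)*sin(v), 2*sin(u)*cos(v), 0). As functions of (u, v):
  E = r_u · r_u = 4,
  F = r_u · r_v = 0,
  G = r_v · r_v = 4*sin(u)^2.
Evaluating at (u, v) = (pi/3, -2*pi/3): E = 4, F = 0, G = 3.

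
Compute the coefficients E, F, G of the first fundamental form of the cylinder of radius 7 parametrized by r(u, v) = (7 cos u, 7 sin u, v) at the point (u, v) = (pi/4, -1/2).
E = 49;  F = 0;  G = 1

Partials: r_u = (-7*sin(u), 7*cos(u), 0), r_v = (0, 0, 1). As functions of (u, v):
  E = r_u · r_u = 49,
  F = r_u · r_v = 0,
  G = r_v · r_v = 1.
Evaluating at (u, v) = (pi/4, -1/2): E = 49, F = 0, G = 1.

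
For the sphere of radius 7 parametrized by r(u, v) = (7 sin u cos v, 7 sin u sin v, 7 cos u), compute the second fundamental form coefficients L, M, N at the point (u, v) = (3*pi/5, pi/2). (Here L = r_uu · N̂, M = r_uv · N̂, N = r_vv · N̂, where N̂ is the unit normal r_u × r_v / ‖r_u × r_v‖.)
L = -7;  M = 0;  N = -35/8 - 7*sqrt(5)/8

Compute the unit normal N̂(u, v) = (sin(u)^2*cos(v)/Abs(sin(u)), sin(u)^2*sin(v)/Abs(sin(u)), sin(2*u)/(2*Abs(sin(u)))), and the second partials r_uu, r_uv, r_vv. Take dot products:
  L(u, v) = r_uu · N̂ = -7*sin(u)/Abs(sin(u)),
  M(u, v) = r_uv · N̂ = 0,
  N(u, v) = r_vv · N̂ = -7*sin(u)^3/Abs(sin(u)).
Evaluating at (u, v) = (3*pi/5, pi/2):
  L = -7, M = 0, N = -35/8 - 7*sqrt(5)/8.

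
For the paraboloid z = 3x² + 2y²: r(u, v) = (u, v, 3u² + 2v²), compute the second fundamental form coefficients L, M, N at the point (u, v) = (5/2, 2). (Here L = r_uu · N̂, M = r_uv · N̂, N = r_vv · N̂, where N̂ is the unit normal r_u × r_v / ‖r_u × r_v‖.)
L = 3*sqrt(290)/145;  M = 0;  N = 2*sqrt(290)/145

Compute the unit normal N̂(u, v) = (-6*u/sqrt(36*u^2 + 16*v^2 + 1), -4*v/sqrt(36*u^2 + 16*v^2 + 1), 1/sqrt(36*u^2 + 16*v^2 + 1)), and the second partials r_uu, r_uv, r_vv. Take dot products:
  L(u, v) = r_uu · N̂ = 6/sqrt(36*u^2 + 16*v^2 + 1),
  M(u, v) = r_uv · N̂ = 0,
  N(u, v) = r_vv · N̂ = 4/sqrt(36*u^2 + 16*v^2 + 1).
Evaluating at (u, v) = (5/2, 2):
  L = 3*sqrt(290)/145, M = 0, N = 2*sqrt(290)/145.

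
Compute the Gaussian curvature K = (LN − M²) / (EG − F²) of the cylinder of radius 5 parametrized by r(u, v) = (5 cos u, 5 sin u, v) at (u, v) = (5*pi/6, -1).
K = 0

Coefficients of the first fundamental form: E = 25, F = 0, G = 1.
Coefficients of the second fundamental form: L = -5, M = 0, N = 0.
Assemble K = (LN − M²)/(EG − F²) = 0. At (u, v) = (5*pi/6, -1): K = 0.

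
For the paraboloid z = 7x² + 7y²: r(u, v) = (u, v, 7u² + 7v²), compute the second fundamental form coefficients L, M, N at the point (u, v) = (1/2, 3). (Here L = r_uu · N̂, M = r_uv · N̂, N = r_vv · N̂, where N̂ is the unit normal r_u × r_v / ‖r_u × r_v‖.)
L = 7*sqrt(1814)/907;  M = 0;  N = 7*sqrt(1814)/907

Compute the unit normal N̂(u, v) = (-14*u/sqrt(196*u^2 + 196*v^2 + 1), -14*v/sqrt(196*u^2 + 196*v^2 + 1), 1/sqrt(196*u^2 + 196*v^2 + 1)), and the second partials r_uu, r_uv, r_vv. Take dot products:
  L(u, v) = r_uu · N̂ = 14/sqrt(196*u^2 + 196*v^2 + 1),
  M(u, v) = r_uv · N̂ = 0,
  N(u, v) = r_vv · N̂ = 14/sqrt(196*u^2 + 196*v^2 + 1).
Evaluating at (u, v) = (1/2, 3):
  L = 7*sqrt(1814)/907, M = 0, N = 7*sqrt(1814)/907.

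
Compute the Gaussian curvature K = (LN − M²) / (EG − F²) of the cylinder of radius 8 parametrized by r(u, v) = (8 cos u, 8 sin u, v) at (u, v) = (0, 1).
K = 0

Coefficients of the first fundamental form: E = 64, F = 0, G = 1.
Coefficients of the second fundamental form: L = -8, M = 0, N = 0.
Assemble K = (LN − M²)/(EG − F²) = 0. At (u, v) = (0, 1): K = 0.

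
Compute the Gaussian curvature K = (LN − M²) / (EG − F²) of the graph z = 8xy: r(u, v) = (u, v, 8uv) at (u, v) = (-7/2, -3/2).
K = -64/863041

Coefficients of the first fundamental form: E = 64*v^2 + 1, F = 64*u*v, G = 64*u^2 + 1.
Coefficients of the second fundamental form: L = 0, M = 8/sqrt(64*u^2 + 64*v^2 + 1), N = 0.
Assemble K = (LN − M²)/(EG − F²) = -64/(4096*u^4 + 8192*u^2*v^2 + 128*u^2 + 4096*v^4 + 128*v^2 + 1). At (u, v) = (-7/2, -3/2): K = -64/863041.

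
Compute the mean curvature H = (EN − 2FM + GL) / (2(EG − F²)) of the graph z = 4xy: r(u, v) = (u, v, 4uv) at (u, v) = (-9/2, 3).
H = 864*sqrt(469)/219961

With E = 16*v^2 + 1, F = 16*u*v, G = 16*u^2 + 1, L = 0, M = 4/sqrt(16*u^2 + 16*v^2 + 1), N = 0, assemble
  H = (EN − 2FM + GL) / (2(EG − F²)) = -64*u*v/(16*u^2 + 16*v^2 + 1)^(3/2).
At (u, v) = (-9/2, 3): H = 864*sqrt(469)/219961.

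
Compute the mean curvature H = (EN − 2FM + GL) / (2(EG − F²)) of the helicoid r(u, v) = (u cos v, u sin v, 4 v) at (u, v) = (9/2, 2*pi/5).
H = 0

With E = 1, F = 0, G = u^2 + 16, L = 0, M = -4/sqrt(u^2 + 16), N = 0, assemble
  H = (EN − 2FM + GL) / (2(EG − F²)) = 0.
At (u, v) = (9/2, 2*pi/5): H = 0.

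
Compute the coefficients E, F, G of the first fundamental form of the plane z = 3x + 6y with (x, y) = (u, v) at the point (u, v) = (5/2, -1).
E = 10;  F = 18;  G = 37

Partials: r_u = (1, 0, 3), r_v = (0, 1, 6). As functions of (u, v):
  E = r_u · r_u = 10,
  F = r_u · r_v = 18,
  G = r_v · r_v = 37.
Evaluating at (u, v) = (5/2, -1): E = 10, F = 18, G = 37.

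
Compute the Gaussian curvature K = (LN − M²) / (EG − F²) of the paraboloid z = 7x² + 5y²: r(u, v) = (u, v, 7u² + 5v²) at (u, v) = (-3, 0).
K = 28/623045

Coefficients of the first fundamental form: E = 196*u^2 + 1, F = 140*u*v, G = 100*v^2 + 1.
Coefficients of the second fundamental form: L = 14/sqrt(196*u^2 + 100*v^2 + 1), M = 0, N = 10/sqrt(196*u^2 + 100*v^2 + 1).
Assemble K = (LN − M²)/(EG − F²) = 140/(38416*u^4 + 39200*u^2*v^2 + 392*u^2 + 10000*v^4 + 200*v^2 + 1). At (u, v) = (-3, 0): K = 28/623045.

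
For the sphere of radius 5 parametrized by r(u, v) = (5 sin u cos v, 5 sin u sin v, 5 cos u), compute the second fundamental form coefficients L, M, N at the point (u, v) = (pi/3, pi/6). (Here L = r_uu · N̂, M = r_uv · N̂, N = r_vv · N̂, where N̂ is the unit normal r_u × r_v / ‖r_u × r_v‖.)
L = -5;  M = 0;  N = -15/4

Compute the unit normal N̂(u, v) = (sin(u)^2*cos(v)/Abs(sin(u)), sin(u)^2*sin(v)/Abs(sin(u)), sin(2*u)/(2*Abs(sin(u)))), and the second partials r_uu, r_uv, r_vv. Take dot products:
  L(u, v) = r_uu · N̂ = -5*sin(u)/Abs(sin(u)),
  M(u, v) = r_uv · N̂ = 0,
  N(u, v) = r_vv · N̂ = -5*sin(u)^3/Abs(sin(u)).
Evaluating at (u, v) = (pi/3, pi/6):
  L = -5, M = 0, N = -15/4.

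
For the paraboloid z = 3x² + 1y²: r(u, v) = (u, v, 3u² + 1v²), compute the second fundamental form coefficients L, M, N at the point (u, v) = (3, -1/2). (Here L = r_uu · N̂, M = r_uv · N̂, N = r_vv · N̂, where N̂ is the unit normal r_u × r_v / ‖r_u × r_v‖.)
L = 3*sqrt(326)/163;  M = 0;  N = sqrt(326)/163

Compute the unit normal N̂(u, v) = (-6*u/sqrt(36*u^2 + 4*v^2 + 1), -2*v/sqrt(36*u^2 + 4*v^2 + 1), 1/sqrt(36*u^2 + 4*v^2 + 1)), and the second partials r_uu, r_uv, r_vv. Take dot products:
  L(u, v) = r_uu · N̂ = 6/sqrt(36*u^2 + 4*v^2 + 1),
  M(u, v) = r_uv · N̂ = 0,
  N(u, v) = r_vv · N̂ = 2/sqrt(36*u^2 + 4*v^2 + 1).
Evaluating at (u, v) = (3, -1/2):
  L = 3*sqrt(326)/163, M = 0, N = sqrt(326)/163.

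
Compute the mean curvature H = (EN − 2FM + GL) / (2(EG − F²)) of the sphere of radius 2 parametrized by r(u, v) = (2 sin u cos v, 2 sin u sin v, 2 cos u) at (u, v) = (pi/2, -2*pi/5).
H = -1/2

With E = 4, F = 0, G = 4*sin(u)^2, L = -2*sin(u)/Abs(sin(u)), M = 0, N = -2*sin(u)^3/Abs(sin(u)), assemble
  H = (EN − 2FM + GL) / (2(EG − F²)) = -sin(u)/(2*Abs(sin(u))).
At (u, v) = (pi/2, -2*pi/5): H = -1/2.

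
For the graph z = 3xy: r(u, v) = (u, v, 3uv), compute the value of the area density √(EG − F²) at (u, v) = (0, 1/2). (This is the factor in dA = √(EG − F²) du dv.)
√(EG − F²)|_{(0, 1/2)} = sqrt(13)/2

E = 9*v^2 + 1, F = 9*u*v, G = 9*u^2 + 1, so EG − F² = 9*u^2 + 9*v^2 + 1. Taking the positive square root: √(EG − F²) = sqrt(9*u^2 + 9*v^2 + 1). At (u, v) = (0, 1/2): sqrt(13)/2.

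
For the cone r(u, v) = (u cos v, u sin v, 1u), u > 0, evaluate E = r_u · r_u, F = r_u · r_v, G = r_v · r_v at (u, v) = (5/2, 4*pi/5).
E = 2;  F = 0;  G = 25/4

Partials: r_u = (cos(v), sin(v), 1), r_v = (-u*sin(v), u*cos(v), 0). As functions of (u, v):
  E = r_u · r_u = 2,
  F = r_u · r_v = 0,
  G = r_v · r_v = u^2.
Evaluating at (u, v) = (5/2, 4*pi/5): E = 2, F = 0, G = 25/4.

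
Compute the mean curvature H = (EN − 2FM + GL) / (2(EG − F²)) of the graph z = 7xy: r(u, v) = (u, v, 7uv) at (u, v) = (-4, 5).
H = 343*sqrt(2010)/202005

With E = 49*v^2 + 1, F = 49*u*v, G = 49*u^2 + 1, L = 0, M = 7/sqrt(49*u^2 + 49*v^2 + 1), N = 0, assemble
  H = (EN − 2FM + GL) / (2(EG − F²)) = -343*u*v/(49*u^2 + 49*v^2 + 1)^(3/2).
At (u, v) = (-4, 5): H = 343*sqrt(2010)/202005.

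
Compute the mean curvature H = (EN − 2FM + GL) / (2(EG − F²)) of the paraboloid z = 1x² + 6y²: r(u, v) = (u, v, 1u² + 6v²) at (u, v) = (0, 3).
H = 1303*sqrt(1297)/1682209

With E = 4*u^2 + 1, F = 24*u*v, G = 144*v^2 + 1, L = 2/sqrt(4*u^2 + 144*v^2 + 1), M = 0, N = 12/sqrt(4*u^2 + 144*v^2 + 1), assemble
  H = (EN − 2FM + GL) / (2(EG − F²)) = (24*u^2 + 144*v^2 + 7)/(4*u^2 + 144*v^2 + 1)^(3/2).
At (u, v) = (0, 3): H = 1303*sqrt(1297)/1682209.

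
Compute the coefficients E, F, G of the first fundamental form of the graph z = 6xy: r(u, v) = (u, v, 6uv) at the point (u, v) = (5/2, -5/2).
E = 226;  F = -225;  G = 226

Partials: r_u = (1, 0, 6*v), r_v = (0, 1, 6*u). As functions of (u, v):
  E = r_u · r_u = 36*v^2 + 1,
  F = r_u · r_v = 36*u*v,
  G = r_v · r_v = 36*u^2 + 1.
Evaluating at (u, v) = (5/2, -5/2): E = 226, F = -225, G = 226.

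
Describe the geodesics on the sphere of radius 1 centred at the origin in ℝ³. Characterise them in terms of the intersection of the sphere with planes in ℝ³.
Geodesics on the sphere of radius 1 are great circles — circles of radius 1 obtained as the intersection of the sphere with planes through the origin (the centre of the sphere).

A curve α(t) of nonzero constant speed on the sphere of radius 1 is a geodesic iff its acceleration α̈ is everywhere normal to the surface, i.e. parallel to the radial vector α(t). Then d/dt(α × α̇) = α̇ × α̇ + α × α̈ = 0, so α × α̇ is a constant vector n ≠ 0 and α(t) · n = 0 for all t: α lies in the plane through the origin with normal n. The intersection of that plane with the sphere is a circle of radius 1 (a great circle). Conversely, a great circle traversed at constant speed has centripetal acceleration pointing at the origin, hence normal to the sphere, so every great circle is a geodesic.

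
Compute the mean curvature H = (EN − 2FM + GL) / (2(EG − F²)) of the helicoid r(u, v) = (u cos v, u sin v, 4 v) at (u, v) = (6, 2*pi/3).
H = 0

With E = 1, F = 0, G = u^2 + 16, L = 0, M = -4/sqrt(u^2 + 16), N = 0, assemble
  H = (EN − 2FM + GL) / (2(EG − F²)) = 0.
At (u, v) = (6, 2*pi/3): H = 0.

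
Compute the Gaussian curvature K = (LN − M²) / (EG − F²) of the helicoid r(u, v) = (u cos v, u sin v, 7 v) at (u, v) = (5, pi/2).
K = -49/5476

Coefficients of the first fundamental form: E = 1, F = 0, G = u^2 + 49.
Coefficients of the second fundamental form: L = 0, M = -7/sqrt(u^2 + 49), N = 0.
Assemble K = (LN − M²)/(EG − F²) = -49/(u^2 + 49)^2. At (u, v) = (5, pi/2): K = -49/5476.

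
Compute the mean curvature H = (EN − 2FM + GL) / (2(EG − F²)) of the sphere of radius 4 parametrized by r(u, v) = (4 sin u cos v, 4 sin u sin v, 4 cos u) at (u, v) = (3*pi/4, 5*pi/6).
H = -1/4

With E = 16, F = 0, G = 16*sin(u)^2, L = -4*sin(u)/Abs(sin(u)), M = 0, N = -4*sin(u)^3/Abs(sin(u)), assemble
  H = (EN − 2FM + GL) / (2(EG − F²)) = -sin(u)/(4*Abs(sin(u))).
At (u, v) = (3*pi/4, 5*pi/6): H = -1/4.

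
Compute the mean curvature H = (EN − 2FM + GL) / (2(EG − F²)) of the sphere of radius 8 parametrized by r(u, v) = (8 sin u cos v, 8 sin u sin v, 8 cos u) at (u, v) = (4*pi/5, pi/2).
H = -1/8

With E = 64, F = 0, G = 64*sin(u)^2, L = -8*sin(u)/Abs(sin(u)), M = 0, N = -8*sin(u)^3/Abs(sin(u)), assemble
  H = (EN − 2FM + GL) / (2(EG − F²)) = -sin(u)/(8*Abs(sin(u))).
At (u, v) = (4*pi/5, pi/2): H = -1/8.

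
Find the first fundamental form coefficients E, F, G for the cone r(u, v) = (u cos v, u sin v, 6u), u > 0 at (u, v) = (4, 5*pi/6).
E = 37;  F = 0;  G = 16

Partials: r_u = (cos(v), sin(v), 6), r_v = (-u*sin(v), u*cos(v), 0). As functions of (u, v):
  E = r_u · r_u = 37,
  F = r_u · r_v = 0,
  G = r_v · r_v = u^2.
Evaluating at (u, v) = (4, 5*pi/6): E = 37, F = 0, G = 16.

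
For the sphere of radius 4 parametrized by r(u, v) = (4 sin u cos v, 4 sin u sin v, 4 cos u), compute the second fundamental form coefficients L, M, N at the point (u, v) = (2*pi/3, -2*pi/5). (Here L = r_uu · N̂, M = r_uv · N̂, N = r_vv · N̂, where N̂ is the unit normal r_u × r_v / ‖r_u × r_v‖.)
L = -4;  M = 0;  N = -3

Compute the unit normal N̂(u, v) = (sin(u)^2*cos(v)/Abs(sin(u)), sin(u)^2*sin(v)/Abs(sin(u)), sin(2*u)/(2*Abs(sin(u)))), and the second partials r_uu, r_uv, r_vv. Take dot products:
  L(u, v) = r_uu · N̂ = -4*sin(u)/Abs(sin(u)),
  M(u, v) = r_uv · N̂ = 0,
  N(u, v) = r_vv · N̂ = -4*sin(u)^3/Abs(sin(u)).
Evaluating at (u, v) = (2*pi/3, -2*pi/5):
  L = -4, M = 0, N = -3.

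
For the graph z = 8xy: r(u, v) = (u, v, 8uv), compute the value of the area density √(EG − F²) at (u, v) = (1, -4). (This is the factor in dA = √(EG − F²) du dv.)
√(EG − F²)|_{(1, -4)} = 33

E = 64*v^2 + 1, F = 64*u*v, G = 64*u^2 + 1, so EG − F² = 64*u^2 + 64*v^2 + 1. Taking the positive square root: √(EG − F²) = sqrt(64*u^2 + 64*v^2 + 1). At (u, v) = (1, -4): 33.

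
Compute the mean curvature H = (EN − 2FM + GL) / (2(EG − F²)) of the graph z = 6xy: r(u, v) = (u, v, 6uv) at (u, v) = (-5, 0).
H = 0

With E = 36*v^2 + 1, F = 36*u*v, G = 36*u^2 + 1, L = 0, M = 6/sqrt(36*u^2 + 36*v^2 + 1), N = 0, assemble
  H = (EN − 2FM + GL) / (2(EG − F²)) = -216*u*v/(36*u^2 + 36*v^2 + 1)^(3/2).
At (u, v) = (-5, 0): H = 0.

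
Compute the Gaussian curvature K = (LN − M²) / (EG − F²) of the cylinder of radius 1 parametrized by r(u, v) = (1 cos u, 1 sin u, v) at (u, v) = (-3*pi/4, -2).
K = 0

Coefficients of the first fundamental form: E = 1, F = 0, G = 1.
Coefficients of the second fundamental form: L = -1, M = 0, N = 0.
Assemble K = (LN − M²)/(EG − F²) = 0. At (u, v) = (-3*pi/4, -2): K = 0.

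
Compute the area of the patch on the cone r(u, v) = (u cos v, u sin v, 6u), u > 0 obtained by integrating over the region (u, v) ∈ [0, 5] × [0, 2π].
Area = 25*sqrt(37)*pi

Area = ∫∫ √(EG − F²) du dv with √(EG − F²) = sqrt(37)*Abs(u). Integrating over [0, 5] × [0, 2π] gives 25*sqrt(37)*pi.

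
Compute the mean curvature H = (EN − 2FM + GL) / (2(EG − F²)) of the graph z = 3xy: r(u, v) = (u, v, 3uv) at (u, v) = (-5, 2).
H = 135*sqrt(262)/34322

With E = 9*v^2 + 1, F = 9*u*v, G = 9*u^2 + 1, L = 0, M = 3/sqrt(9*u^2 + 9*v^2 + 1), N = 0, assemble
  H = (EN − 2FM + GL) / (2(EG − F²)) = -27*u*v/(9*u^2 + 9*v^2 + 1)^(3/2).
At (u, v) = (-5, 2): H = 135*sqrt(262)/34322.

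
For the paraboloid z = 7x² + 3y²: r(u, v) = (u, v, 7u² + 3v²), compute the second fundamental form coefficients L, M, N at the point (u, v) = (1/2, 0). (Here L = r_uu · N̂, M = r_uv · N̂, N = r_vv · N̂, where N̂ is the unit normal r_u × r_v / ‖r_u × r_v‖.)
L = 7*sqrt(2)/5;  M = 0;  N = 3*sqrt(2)/5

Compute the unit normal N̂(u, v) = (-14*u/sqrt(196*u^2 + 36*v^2 + 1), -6*v/sqrt(196*u^2 + 36*v^2 + 1), 1/sqrt(196*u^2 + 36*v^2 + 1)), and the second partials r_uu, r_uv, r_vv. Take dot products:
  L(u, v) = r_uu · N̂ = 14/sqrt(196*u^2 + 36*v^2 + 1),
  M(u, v) = r_uv · N̂ = 0,
  N(u, v) = r_vv · N̂ = 6/sqrt(196*u^2 + 36*v^2 + 1).
Evaluating at (u, v) = (1/2, 0):
  L = 7*sqrt(2)/5, M = 0, N = 3*sqrt(2)/5.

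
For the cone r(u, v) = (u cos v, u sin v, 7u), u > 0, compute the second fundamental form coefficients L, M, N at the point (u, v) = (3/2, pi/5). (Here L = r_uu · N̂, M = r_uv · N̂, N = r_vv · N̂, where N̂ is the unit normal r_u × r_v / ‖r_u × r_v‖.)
L = 0;  M = 0;  N = 21*sqrt(2)/20

Compute the unit normal N̂(u, v) = (-7*sqrt(2)*u*cos(v)/(10*Abs(u)), -7*sqrt(2)*u*sin(v)/(10*Abs(u)), sqrt(2)*u/(10*Abs(u))), and the second partials r_uu, r_uv, r_vv. Take dot products:
  L(u, v) = r_uu · N̂ = 0,
  M(u, v) = r_uv · N̂ = 0,
  N(u, v) = r_vv · N̂ = 7*sqrt(2)*u^2/(10*Abs(u)).
Evaluating at (u, v) = (3/2, pi/5):
  L = 0, M = 0, N = 21*sqrt(2)/20.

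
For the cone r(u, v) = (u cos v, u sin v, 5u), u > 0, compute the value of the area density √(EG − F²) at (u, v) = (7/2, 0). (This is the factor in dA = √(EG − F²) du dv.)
√(EG − F²)|_{(7/2, 0)} = 7*sqrt(26)/2

E = 26, F = 0, G = u^2, so EG − F² = 26*u^2. Taking the positive square root: √(EG − F²) = sqrt(26)*Abs(u). At (u, v) = (7/2, 0): 7*sqrt(26)/2.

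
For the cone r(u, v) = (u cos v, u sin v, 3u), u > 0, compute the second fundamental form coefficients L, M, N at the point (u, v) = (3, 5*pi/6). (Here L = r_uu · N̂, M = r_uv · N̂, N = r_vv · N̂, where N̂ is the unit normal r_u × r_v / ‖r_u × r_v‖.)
L = 0;  M = 0;  N = 9*sqrt(10)/10

Compute the unit normal N̂(u, v) = (-3*sqrt(10)*u*cos(v)/(10*Abs(u)), -3*sqrt(10)*u*sin(v)/(10*Abs(u)), sqrt(10)*u/(10*Abs(u))), and the second partials r_uu, r_uv, r_vv. Take dot products:
  L(u, v) = r_uu · N̂ = 0,
  M(u, v) = r_uv · N̂ = 0,
  N(u, v) = r_vv · N̂ = 3*sqrt(10)*u^2/(10*Abs(u)).
Evaluating at (u, v) = (3, 5*pi/6):
  L = 0, M = 0, N = 9*sqrt(10)/10.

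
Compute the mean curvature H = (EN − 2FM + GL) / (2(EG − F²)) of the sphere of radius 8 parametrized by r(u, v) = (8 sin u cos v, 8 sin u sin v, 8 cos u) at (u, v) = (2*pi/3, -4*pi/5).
H = -1/8

With E = 64, F = 0, G = 64*sin(u)^2, L = -8*sin(u)/Abs(sin(u)), M = 0, N = -8*sin(u)^3/Abs(sin(u)), assemble
  H = (EN − 2FM + GL) / (2(EG − F²)) = -sin(u)/(8*Abs(sin(u))).
At (u, v) = (2*pi/3, -4*pi/5): H = -1/8.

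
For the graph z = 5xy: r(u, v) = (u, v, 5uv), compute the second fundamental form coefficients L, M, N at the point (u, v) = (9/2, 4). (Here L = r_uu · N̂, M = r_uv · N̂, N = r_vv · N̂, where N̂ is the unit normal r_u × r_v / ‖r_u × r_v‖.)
L = 0;  M = 10*sqrt(3629)/3629;  N = 0

Compute the unit normal N̂(u, v) = (-5*v/sqrt(25*u^2 + 25*v^2 + 1), -5*u/sqrt(25*u^2 + 25*v^2 + 1), 1/sqrt(25*u^2 + 25*v^2 + 1)), and the second partials r_uu, r_uv, r_vv. Take dot products:
  L(u, v) = r_uu · N̂ = 0,
  M(u, v) = r_uv · N̂ = 5/sqrt(25*u^2 + 25*v^2 + 1),
  N(u, v) = r_vv · N̂ = 0.
Evaluating at (u, v) = (9/2, 4):
  L = 0, M = 10*sqrt(3629)/3629, N = 0.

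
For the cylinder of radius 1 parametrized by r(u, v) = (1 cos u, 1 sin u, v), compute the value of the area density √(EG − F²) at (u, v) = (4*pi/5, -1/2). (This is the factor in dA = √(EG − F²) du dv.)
√(EG − F²)|_{(4*pi/5, -1/2)} = 1

E = 1, F = 0, G = 1, so EG − F² = 1. Taking the positive square root: √(EG − F²) = 1. At (u, v) = (4*pi/5, -1/2): 1.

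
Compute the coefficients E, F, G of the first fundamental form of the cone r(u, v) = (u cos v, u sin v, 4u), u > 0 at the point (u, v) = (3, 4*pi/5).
E = 17;  F = 0;  G = 9

Partials: r_u = (cos(v), sin(v), 4), r_v = (-u*sin(v), u*cos(v), 0). As functions of (u, v):
  E = r_u · r_u = 17,
  F = r_u · r_v = 0,
  G = r_v · r_v = u^2.
Evaluating at (u, v) = (3, 4*pi/5): E = 17, F = 0, G = 9.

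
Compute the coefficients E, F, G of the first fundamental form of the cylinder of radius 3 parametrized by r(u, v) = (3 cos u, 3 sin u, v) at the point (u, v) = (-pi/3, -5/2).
E = 9;  F = 0;  G = 1

Partials: r_u = (-3*sin(u), 3*cos(u), 0), r_v = (0, 0, 1). As functions of (u, v):
  E = r_u · r_u = 9,
  F = r_u · r_v = 0,
  G = r_v · r_v = 1.
Evaluating at (u, v) = (-pi/3, -5/2): E = 9, F = 0, G = 1.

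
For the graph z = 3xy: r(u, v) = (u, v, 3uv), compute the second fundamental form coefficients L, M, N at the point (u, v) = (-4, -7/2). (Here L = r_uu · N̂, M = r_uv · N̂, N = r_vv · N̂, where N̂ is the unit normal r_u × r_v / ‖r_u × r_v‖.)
L = 0;  M = 6*sqrt(1021)/1021;  N = 0

Compute the unit normal N̂(u, v) = (-3*v/sqrt(9*u^2 + 9*v^2 + 1), -3*u/sqrt(9*u^2 + 9*v^2 + 1), 1/sqrt(9*u^2 + 9*v^2 + 1)), and the second partials r_uu, r_uv, r_vv. Take dot products:
  L(u, v) = r_uu · N̂ = 0,
  M(u, v) = r_uv · N̂ = 3/sqrt(9*u^2 + 9*v^2 + 1),
  N(u, v) = r_vv · N̂ = 0.
Evaluating at (u, v) = (-4, -7/2):
  L = 0, M = 6*sqrt(1021)/1021, N = 0.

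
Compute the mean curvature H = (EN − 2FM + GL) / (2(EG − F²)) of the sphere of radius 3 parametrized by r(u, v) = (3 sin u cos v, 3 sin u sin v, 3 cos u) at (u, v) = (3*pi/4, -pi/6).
H = -1/3

With E = 9, F = 0, G = 9*sin(u)^2, L = -3*sin(u)/Abs(sin(u)), M = 0, N = -3*sin(u)^3/Abs(sin(u)), assemble
  H = (EN − 2FM + GL) / (2(EG − F²)) = -sin(u)/(3*Abs(sin(u))).
At (u, v) = (3*pi/4, -pi/6): H = -1/3.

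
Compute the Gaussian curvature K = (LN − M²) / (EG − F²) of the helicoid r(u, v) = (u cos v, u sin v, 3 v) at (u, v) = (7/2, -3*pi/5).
K = -144/7225

Coefficients of the first fundamental form: E = 1, F = 0, G = u^2 + 9.
Coefficients of the second fundamental form: L = 0, M = -3/sqrt(u^2 + 9), N = 0.
Assemble K = (LN − M²)/(EG − F²) = -9/(u^2 + 9)^2. At (u, v) = (7/2, -3*pi/5): K = -144/7225.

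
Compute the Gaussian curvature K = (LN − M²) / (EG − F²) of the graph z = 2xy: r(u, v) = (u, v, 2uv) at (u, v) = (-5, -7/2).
K = -1/5625

Coefficients of the first fundamental form: E = 4*v^2 + 1, F = 4*u*v, G = 4*u^2 + 1.
Coefficients of the second fundamental form: L = 0, M = 2/sqrt(4*u^2 + 4*v^2 + 1), N = 0.
Assemble K = (LN − M²)/(EG − F²) = -4/(16*u^4 + 32*u^2*v^2 + 8*u^2 + 16*v^4 + 8*v^2 + 1). At (u, v) = (-5, -7/2): K = -1/5625.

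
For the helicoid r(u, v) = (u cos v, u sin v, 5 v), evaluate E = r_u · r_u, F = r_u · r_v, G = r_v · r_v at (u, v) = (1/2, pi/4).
E = 1;  F = 0;  G = 101/4

Partials: r_u = (cos(v), sin(v), 0), r_v = (-u*sin(v), u*cos(v), 5). As functions of (u, v):
  E = r_u · r_u = 1,
  F = r_u · r_v = 0,
  G = r_v · r_v = u^2 + 25.
Evaluating at (u, v) = (1/2, pi/4): E = 1, F = 0, G = 101/4.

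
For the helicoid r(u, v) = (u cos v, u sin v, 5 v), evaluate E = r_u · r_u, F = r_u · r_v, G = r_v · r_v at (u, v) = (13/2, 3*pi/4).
E = 1;  F = 0;  G = 269/4

Partials: r_u = (cos(v), sin(v), 0), r_v = (-u*sin(v), u*cos(v), 5). As functions of (u, v):
  E = r_u · r_u = 1,
  F = r_u · r_v = 0,
  G = r_v · r_v = u^2 + 25.
Evaluating at (u, v) = (13/2, 3*pi/4): E = 1, F = 0, G = 269/4.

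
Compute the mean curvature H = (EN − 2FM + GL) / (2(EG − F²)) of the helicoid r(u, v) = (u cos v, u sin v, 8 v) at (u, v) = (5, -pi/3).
H = 0

With E = 1, F = 0, G = u^2 + 64, L = 0, M = -8/sqrt(u^2 + 64), N = 0, assemble
  H = (EN − 2FM + GL) / (2(EG − F²)) = 0.
At (u, v) = (5, -pi/3): H = 0.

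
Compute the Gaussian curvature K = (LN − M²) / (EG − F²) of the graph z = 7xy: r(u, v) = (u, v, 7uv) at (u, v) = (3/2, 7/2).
K = -196/2024929

Coefficients of the first fundamental form: E = 49*v^2 + 1, F = 49*u*v, G = 49*u^2 + 1.
Coefficients of the second fundamental form: L = 0, M = 7/sqrt(49*u^2 + 49*v^2 + 1), N = 0.
Assemble K = (LN − M²)/(EG − F²) = -49/(2401*u^4 + 4802*u^2*v^2 + 98*u^2 + 2401*v^4 + 98*v^2 + 1). At (u, v) = (3/2, 7/2): K = -196/2024929.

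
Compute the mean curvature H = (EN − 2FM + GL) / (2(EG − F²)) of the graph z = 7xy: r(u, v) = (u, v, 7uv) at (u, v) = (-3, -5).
H = -5145*sqrt(1667)/2778889

With E = 49*v^2 + 1, F = 49*u*v, G = 49*u^2 + 1, L = 0, M = 7/sqrt(49*u^2 + 49*v^2 + 1), N = 0, assemble
  H = (EN − 2FM + GL) / (2(EG − F²)) = -343*u*v/(49*u^2 + 49*v^2 + 1)^(3/2).
At (u, v) = (-3, -5): H = -5145*sqrt(1667)/2778889.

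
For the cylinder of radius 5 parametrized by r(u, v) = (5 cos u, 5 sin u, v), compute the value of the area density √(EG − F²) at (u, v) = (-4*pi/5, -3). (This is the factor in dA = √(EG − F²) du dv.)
√(EG − F²)|_{(-4*pi/5, -3)} = 5

E = 25, F = 0, G = 1, so EG − F² = 25. Taking the positive square root: √(EG − F²) = 5. At (u, v) = (-4*pi/5, -3): 5.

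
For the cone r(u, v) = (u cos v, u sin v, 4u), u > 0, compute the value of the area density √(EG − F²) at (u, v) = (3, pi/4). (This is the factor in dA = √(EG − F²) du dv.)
√(EG − F²)|_{(3, pi/4)} = 3*sqrt(17)

E = 17, F = 0, G = u^2, so EG − F² = 17*u^2. Taking the positive square root: √(EG − F²) = sqrt(17)*Abs(u). At (u, v) = (3, pi/4): 3*sqrt(17).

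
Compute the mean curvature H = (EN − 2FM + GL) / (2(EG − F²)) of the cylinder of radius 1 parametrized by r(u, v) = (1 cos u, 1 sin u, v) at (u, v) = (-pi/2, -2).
H = -1/2

With E = 1, F = 0, G = 1, L = -1, M = 0, N = 0, assemble
  H = (EN − 2FM + GL) / (2(EG − F²)) = -1/2.
At (u, v) = (-pi/2, -2): H = -1/2.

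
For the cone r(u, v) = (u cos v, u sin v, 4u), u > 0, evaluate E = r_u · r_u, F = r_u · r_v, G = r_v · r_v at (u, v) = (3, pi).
E = 17;  F = 0;  G = 9

Partials: r_u = (cos(v), sin(v), 4), r_v = (-u*sin(v), u*cos(v), 0). As functions of (u, v):
  E = r_u · r_u = 17,
  F = r_u · r_v = 0,
  G = r_v · r_v = u^2.
Evaluating at (u, v) = (3, pi): E = 17, F = 0, G = 9.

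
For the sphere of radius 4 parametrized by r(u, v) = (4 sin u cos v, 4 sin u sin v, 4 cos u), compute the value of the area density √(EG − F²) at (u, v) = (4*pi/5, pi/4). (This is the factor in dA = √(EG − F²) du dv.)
√(EG − F²)|_{(4*pi/5, pi/4)} = 4*sqrt(10 - 2*sqrt(5))

E = 16, F = 0, G = 16*sin(u)^2, so EG − F² = 256*sin(u)^2. Taking the positive square root: √(EG − F²) = 16*Abs(sin(u)). At (u, v) = (4*pi/5, pi/4): 4*sqrt(10 - 2*sqrt(5)).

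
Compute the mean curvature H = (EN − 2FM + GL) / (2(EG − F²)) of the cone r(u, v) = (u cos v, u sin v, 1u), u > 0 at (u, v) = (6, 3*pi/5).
H = sqrt(2)/24

With E = 2, F = 0, G = u^2, L = 0, M = 0, N = sqrt(2)*u^2/(2*Abs(u)), assemble
  H = (EN − 2FM + GL) / (2(EG − F²)) = sqrt(2)/(4*Abs(u)).
At (u, v) = (6, 3*pi/5): H = sqrt(2)/24.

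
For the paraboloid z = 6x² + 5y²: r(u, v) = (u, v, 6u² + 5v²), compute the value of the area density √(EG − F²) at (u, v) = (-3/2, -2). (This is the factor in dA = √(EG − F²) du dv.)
√(EG − F²)|_{(-3/2, -2)} = 5*sqrt(29)

E = 144*u^2 + 1, F = 120*u*v, G = 100*v^2 + 1, so EG − F² = 144*u^2 + 100*v^2 + 1. Taking the positive square root: √(EG − F²) = sqrt(144*u^2 + 100*v^2 + 1). At (u, v) = (-3/2, -2): 5*sqrt(29).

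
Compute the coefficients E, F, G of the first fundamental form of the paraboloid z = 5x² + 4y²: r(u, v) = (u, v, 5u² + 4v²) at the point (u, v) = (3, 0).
E = 901;  F = 0;  G = 1

Partials: r_u = (1, 0, 10*u), r_v = (0, 1, 8*v). As functions of (u, v):
  E = r_u · r_u = 100*u^2 + 1,
  F = r_u · r_v = 80*u*v,
  G = r_v · r_v = 64*v^2 + 1.
Evaluating at (u, v) = (3, 0): E = 901, F = 0, G = 1.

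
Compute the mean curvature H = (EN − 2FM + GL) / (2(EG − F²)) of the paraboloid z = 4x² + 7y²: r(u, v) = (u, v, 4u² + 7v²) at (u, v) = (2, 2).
H = 4939*sqrt(1041)/1083681

With E = 64*u^2 + 1, F = 112*u*v, G = 196*v^2 + 1, L = 8/sqrt(64*u^2 + 196*v^2 + 1), M = 0, N = 14/sqrt(64*u^2 + 196*v^2 + 1), assemble
  H = (EN − 2FM + GL) / (2(EG − F²)) = (448*u^2 + 784*v^2 + 11)/(64*u^2 + 196*v^2 + 1)^(3/2).
At (u, v) = (2, 2): H = 4939*sqrt(1041)/1083681.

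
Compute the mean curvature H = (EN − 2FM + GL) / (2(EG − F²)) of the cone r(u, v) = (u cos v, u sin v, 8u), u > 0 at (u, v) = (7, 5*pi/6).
H = 4*sqrt(65)/455

With E = 65, F = 0, G = u^2, L = 0, M = 0, N = 8*sqrt(65)*u^2/(65*Abs(u)), assemble
  H = (EN − 2FM + GL) / (2(EG − F²)) = 4*sqrt(65)/(65*Abs(u)).
At (u, v) = (7, 5*pi/6): H = 4*sqrt(65)/455.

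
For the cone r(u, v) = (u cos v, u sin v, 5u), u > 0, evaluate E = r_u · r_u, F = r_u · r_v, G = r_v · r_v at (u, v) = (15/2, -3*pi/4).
E = 26;  F = 0;  G = 225/4

Partials: r_u = (cos(v), sin(v), 5), r_v = (-u*sin(v), u*cos(v), 0). As functions of (u, v):
  E = r_u · r_u = 26,
  F = r_u · r_v = 0,
  G = r_v · r_v = u^2.
Evaluating at (u, v) = (15/2, -3*pi/4): E = 26, F = 0, G = 225/4.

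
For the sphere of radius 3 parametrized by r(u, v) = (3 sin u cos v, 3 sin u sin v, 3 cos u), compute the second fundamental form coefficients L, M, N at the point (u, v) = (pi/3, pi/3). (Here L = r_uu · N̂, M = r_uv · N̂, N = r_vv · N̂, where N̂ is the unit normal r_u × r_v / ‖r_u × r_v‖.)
L = -3;  M = 0;  N = -9/4

Compute the unit normal N̂(u, v) = (sin(u)^2*cos(v)/Abs(sin(u)), sin(u)^2*sin(v)/Abs(sin(u)), sin(2*u)/(2*Abs(sin(u)))), and the second partials r_uu, r_uv, r_vv. Take dot products:
  L(u, v) = r_uu · N̂ = -3*sin(u)/Abs(sin(u)),
  M(u, v) = r_uv · N̂ = 0,
  N(u, v) = r_vv · N̂ = -3*sin(u)^3/Abs(sin(u)).
Evaluating at (u, v) = (pi/3, pi/3):
  L = -3, M = 0, N = -9/4.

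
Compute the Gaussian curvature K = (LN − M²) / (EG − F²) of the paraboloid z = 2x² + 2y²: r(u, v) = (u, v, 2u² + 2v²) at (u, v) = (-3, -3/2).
K = 16/32761

Coefficients of the first fundamental form: E = 16*u^2 + 1, F = 16*u*v, G = 16*v^2 + 1.
Coefficients of the second fundamental form: L = 4/sqrt(16*u^2 + 16*v^2 + 1), M = 0, N = 4/sqrt(16*u^2 + 16*v^2 + 1).
Assemble K = (LN − M²)/(EG − F²) = 16/(256*u^4 + 512*u^2*v^2 + 32*u^2 + 256*v^4 + 32*v^2 + 1). At (u, v) = (-3, -3/2): K = 16/32761.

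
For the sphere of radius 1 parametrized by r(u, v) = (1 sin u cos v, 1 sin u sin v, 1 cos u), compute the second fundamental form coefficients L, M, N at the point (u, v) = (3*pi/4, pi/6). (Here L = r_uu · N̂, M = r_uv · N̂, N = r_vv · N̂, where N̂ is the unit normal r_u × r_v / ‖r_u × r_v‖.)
L = -1;  M = 0;  N = -1/2

Compute the unit normal N̂(u, v) = (sin(u)^2*cos(v)/Abs(sin(u)), sin(u)^2*sin(v)/Abs(sin(u)), sin(2*u)/(2*Abs(sin(u)))), and the second partials r_uu, r_uv, r_vv. Take dot products:
  L(u, v) = r_uu · N̂ = -sin(u)/Abs(sin(u)),
  M(u, v) = r_uv · N̂ = 0,
  N(u, v) = r_vv · N̂ = -sin(u)^3/Abs(sin(u)).
Evaluating at (u, v) = (3*pi/4, pi/6):
  L = -1, M = 0, N = -1/2.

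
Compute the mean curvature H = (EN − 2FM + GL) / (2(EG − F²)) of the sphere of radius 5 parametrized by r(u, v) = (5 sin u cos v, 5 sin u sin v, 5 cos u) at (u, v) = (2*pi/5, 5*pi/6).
H = -1/5

With E = 25, F = 0, G = 25*sin(u)^2, L = -5*sin(u)/Abs(sin(u)), M = 0, N = -5*sin(u)^3/Abs(sin(u)), assemble
  H = (EN − 2FM + GL) / (2(EG − F²)) = -sin(u)/(5*Abs(sin(u))).
At (u, v) = (2*pi/5, 5*pi/6): H = -1/5.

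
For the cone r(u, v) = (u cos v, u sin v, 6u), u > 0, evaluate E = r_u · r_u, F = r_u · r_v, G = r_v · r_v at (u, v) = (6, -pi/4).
E = 37;  F = 0;  G = 36

Partials: r_u = (cos(v), sin(v), 6), r_v = (-u*sin(v), u*cos(v), 0). As functions of (u, v):
  E = r_u · r_u = 37,
  F = r_u · r_v = 0,
  G = r_v · r_v = u^2.
Evaluating at (u, v) = (6, -pi/4): E = 37, F = 0, G = 36.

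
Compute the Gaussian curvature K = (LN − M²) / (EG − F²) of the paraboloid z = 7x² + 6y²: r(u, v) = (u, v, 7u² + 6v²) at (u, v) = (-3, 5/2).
K = 168/7102225

Coefficients of the first fundamental form: E = 196*u^2 + 1, F = 168*u*v, G = 144*v^2 + 1.
Coefficients of the second fundamental form: L = 14/sqrt(196*u^2 + 144*v^2 + 1), M = 0, N = 12/sqrt(196*u^2 + 144*v^2 + 1).
Assemble K = (LN − M²)/(EG − F²) = 168/(38416*u^4 + 56448*u^2*v^2 + 392*u^2 + 20736*v^4 + 288*v^2 + 1). At (u, v) = (-3, 5/2): K = 168/7102225.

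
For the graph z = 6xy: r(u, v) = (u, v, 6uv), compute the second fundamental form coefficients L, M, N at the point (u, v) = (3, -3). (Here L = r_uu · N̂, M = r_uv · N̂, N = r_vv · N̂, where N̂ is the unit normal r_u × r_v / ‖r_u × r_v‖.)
L = 0;  M = 6*sqrt(649)/649;  N = 0

Compute the unit normal N̂(u, v) = (-6*v/sqrt(36*u^2 + 36*v^2 + 1), -6*u/sqrt(36*u^2 + 36*v^2 + 1), 1/sqrt(36*u^2 + 36*v^2 + 1)), and the second partials r_uu, r_uv, r_vv. Take dot products:
  L(u, v) = r_uu · N̂ = 0,
  M(u, v) = r_uv · N̂ = 6/sqrt(36*u^2 + 36*v^2 + 1),
  N(u, v) = r_vv · N̂ = 0.
Evaluating at (u, v) = (3, -3):
  L = 0, M = 6*sqrt(649)/649, N = 0.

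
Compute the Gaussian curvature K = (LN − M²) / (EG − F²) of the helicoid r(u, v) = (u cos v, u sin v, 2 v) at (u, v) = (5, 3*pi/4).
K = -4/841

Coefficients of the first fundamental form: E = 1, F = 0, G = u^2 + 4.
Coefficients of the second fundamental form: L = 0, M = -2/sqrt(u^2 + 4), N = 0.
Assemble K = (LN − M²)/(EG − F²) = -4/(u^2 + 4)^2. At (u, v) = (5, 3*pi/4): K = -4/841.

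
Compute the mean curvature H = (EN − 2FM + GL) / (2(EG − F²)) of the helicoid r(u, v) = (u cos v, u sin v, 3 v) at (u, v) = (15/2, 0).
H = 0

With E = 1, F = 0, G = u^2 + 9, L = 0, M = -3/sqrt(u^2 + 9), N = 0, assemble
  H = (EN − 2FM + GL) / (2(EG − F²)) = 0.
At (u, v) = (15/2, 0): H = 0.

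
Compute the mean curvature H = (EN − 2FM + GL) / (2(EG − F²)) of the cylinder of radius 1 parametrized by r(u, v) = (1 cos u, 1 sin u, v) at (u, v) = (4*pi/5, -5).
H = -1/2

With E = 1, F = 0, G = 1, L = -1, M = 0, N = 0, assemble
  H = (EN − 2FM + GL) / (2(EG − F²)) = -1/2.
At (u, v) = (4*pi/5, -5): H = -1/2.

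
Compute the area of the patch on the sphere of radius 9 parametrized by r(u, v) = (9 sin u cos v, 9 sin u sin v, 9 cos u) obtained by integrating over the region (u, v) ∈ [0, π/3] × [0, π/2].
Area = 81*pi/4

Area = ∫∫ √(EG − F²) du dv with √(EG − F²) = 81*Abs(sin(u)). Integrating over [0, π/3] × [0, π/2] gives 81*pi/4.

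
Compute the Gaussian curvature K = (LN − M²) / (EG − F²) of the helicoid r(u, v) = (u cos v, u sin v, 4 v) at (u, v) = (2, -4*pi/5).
K = -1/25

Coefficients of the first fundamental form: E = 1, F = 0, G = u^2 + 16.
Coefficients of the second fundamental form: L = 0, M = -4/sqrt(u^2 + 16), N = 0.
Assemble K = (LN − M²)/(EG − F²) = -16/(u^2 + 16)^2. At (u, v) = (2, -4*pi/5): K = -1/25.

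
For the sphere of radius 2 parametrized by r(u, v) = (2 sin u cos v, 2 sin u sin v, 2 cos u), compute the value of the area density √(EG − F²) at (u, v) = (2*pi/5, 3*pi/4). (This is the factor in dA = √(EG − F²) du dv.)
√(EG − F²)|_{(2*pi/5, 3*pi/4)} = sqrt(2*sqrt(5) + 10)

E = 4, F = 0, G = 4*sin(u)^2, so EG − F² = 16*sin(u)^2. Taking the positive square root: √(EG − F²) = 4*Abs(sin(u)). At (u, v) = (2*pi/5, 3*pi/4): sqrt(2*sqrt(5) + 10).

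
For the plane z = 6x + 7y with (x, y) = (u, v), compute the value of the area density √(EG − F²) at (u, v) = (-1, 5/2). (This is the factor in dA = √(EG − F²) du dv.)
√(EG − F²)|_{(-1, 5/2)} = sqrt(86)

E = 37, F = 42, G = 50, so EG − F² = 86. Taking the positive square root: √(EG − F²) = sqrt(86). At (u, v) = (-1, 5/2): sqrt(86).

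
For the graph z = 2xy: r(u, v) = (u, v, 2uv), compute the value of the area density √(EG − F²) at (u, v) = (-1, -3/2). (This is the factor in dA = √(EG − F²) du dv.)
√(EG − F²)|_{(-1, -3/2)} = sqrt(14)

E = 4*v^2 + 1, F = 4*u*v, G = 4*u^2 + 1, so EG − F² = 4*u^2 + 4*v^2 + 1. Taking the positive square root: √(EG − F²) = sqrt(4*u^2 + 4*v^2 + 1). At (u, v) = (-1, -3/2): sqrt(14).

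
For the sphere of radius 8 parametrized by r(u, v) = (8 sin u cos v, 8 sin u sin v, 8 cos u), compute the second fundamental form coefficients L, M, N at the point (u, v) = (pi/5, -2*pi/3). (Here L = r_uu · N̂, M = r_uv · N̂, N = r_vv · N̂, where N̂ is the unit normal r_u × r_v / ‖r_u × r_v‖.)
L = -8;  M = 0;  N = -5 + sqrt(5)

Compute the unit normal N̂(u, v) = (sin(u)^2*cos(v)/Abs(sin(u)), sin(u)^2*sin(v)/Abs(sin(u)), sin(2*u)/(2*Abs(sin(u)))), and the second partials r_uu, r_uv, r_vv. Take dot products:
  L(u, v) = r_uu · N̂ = -8*sin(u)/Abs(sin(u)),
  M(u, v) = r_uv · N̂ = 0,
  N(u, v) = r_vv · N̂ = -8*sin(u)^3/Abs(sin(u)).
Evaluating at (u, v) = (pi/5, -2*pi/3):
  L = -8, M = 0, N = -5 + sqrt(5).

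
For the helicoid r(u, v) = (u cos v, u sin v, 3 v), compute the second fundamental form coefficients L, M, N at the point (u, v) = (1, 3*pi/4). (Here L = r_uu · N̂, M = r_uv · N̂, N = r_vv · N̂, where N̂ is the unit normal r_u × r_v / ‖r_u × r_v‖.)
L = 0;  M = -3*sqrt(10)/10;  N = 0

Compute the unit normal N̂(u, v) = (3*sin(v)/sqrt(u^2 + 9), -3*cos(v)/sqrt(u^2 + 9), u/sqrt(u^2 + 9)), and the second partials r_uu, r_uv, r_vv. Take dot products:
  L(u, v) = r_uu · N̂ = 0,
  M(u, v) = r_uv · N̂ = -3/sqrt(u^2 + 9),
  N(u, v) = r_vv · N̂ = 0.
Evaluating at (u, v) = (1, 3*pi/4):
  L = 0, M = -3*sqrt(10)/10, N = 0.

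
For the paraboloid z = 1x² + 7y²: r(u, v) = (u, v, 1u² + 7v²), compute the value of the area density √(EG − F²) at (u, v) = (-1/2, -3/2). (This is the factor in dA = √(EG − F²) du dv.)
√(EG − F²)|_{(-1/2, -3/2)} = sqrt(443)

E = 4*u^2 + 1, F = 28*u*v, G = 196*v^2 + 1, so EG − F² = 4*u^2 + 196*v^2 + 1. Taking the positive square root: √(EG − F²) = sqrt(4*u^2 + 196*v^2 + 1). At (u, v) = (-1/2, -3/2): sqrt(443).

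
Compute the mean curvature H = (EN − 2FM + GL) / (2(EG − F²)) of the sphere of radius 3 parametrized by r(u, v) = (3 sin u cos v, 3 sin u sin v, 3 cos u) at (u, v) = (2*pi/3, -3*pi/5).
H = -1/3

With E = 9, F = 0, G = 9*sin(u)^2, L = -3*sin(u)/Abs(sin(u)), M = 0, N = -3*sin(u)^3/Abs(sin(u)), assemble
  H = (EN − 2FM + GL) / (2(EG − F²)) = -sin(u)/(3*Abs(sin(u))).
At (u, v) = (2*pi/3, -3*pi/5): H = -1/3.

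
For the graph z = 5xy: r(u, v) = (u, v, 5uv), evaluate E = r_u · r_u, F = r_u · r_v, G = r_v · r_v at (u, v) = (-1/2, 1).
E = 26;  F = -25/2;  G = 29/4

Partials: r_u = (1, 0, 5*v), r_v = (0, 1, 5*u). As functions of (u, v):
  E = r_u · r_u = 25*v^2 + 1,
  F = r_u · r_v = 25*u*v,
  G = r_v · r_v = 25*u^2 + 1.
Evaluating at (u, v) = (-1/2, 1): E = 26, F = -25/2, G = 29/4.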